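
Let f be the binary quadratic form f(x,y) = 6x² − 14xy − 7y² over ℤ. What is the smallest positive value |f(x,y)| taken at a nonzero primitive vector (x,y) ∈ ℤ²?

descent: ρ → (-7,14,6)  [lands on river]
river: ρ → (6,10,-11)
river: ρ → (-11,12,5)
river: ρ → (5,18,-2)
river: ρ → (-2,18,5)
river: ρ → (5,12,-11)
river: ρ → (-11,10,6)
river: ρ → (6,14,-7)
closes: descent 1, river 8
min |a| on river = 2

2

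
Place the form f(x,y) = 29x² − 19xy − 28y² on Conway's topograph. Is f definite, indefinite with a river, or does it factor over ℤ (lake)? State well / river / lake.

D = b²−4ac = (-19)² − 4·29·(-28) = 3609
D > 0 non-square ⇒ indefinite ⇒ periodic river

river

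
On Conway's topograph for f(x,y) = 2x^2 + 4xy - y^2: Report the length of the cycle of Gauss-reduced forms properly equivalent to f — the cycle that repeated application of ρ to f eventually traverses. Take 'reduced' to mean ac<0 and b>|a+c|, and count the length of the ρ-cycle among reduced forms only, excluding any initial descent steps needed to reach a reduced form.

D = 24, ⌊√D⌋ = 4
river: ρ → (-1,4,2)
river: ρ → (2,4,-1)
ρ-cycle length = 2 (tail of 0 descent steps not counted)

2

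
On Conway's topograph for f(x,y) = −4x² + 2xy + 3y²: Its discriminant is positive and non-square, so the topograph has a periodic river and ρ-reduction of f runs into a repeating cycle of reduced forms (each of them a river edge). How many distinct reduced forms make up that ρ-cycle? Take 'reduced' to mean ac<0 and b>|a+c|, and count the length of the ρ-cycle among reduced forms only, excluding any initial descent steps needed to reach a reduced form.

D = 52, ⌊√D⌋ = 7
river: ρ → (3,4,-3)
river: ρ → (-3,2,4)
river: ρ → (4,6,-1)
river: ρ → (-1,6,4)
river: ρ → (4,2,-3)
river: ρ → (-3,4,3)
river: ρ → (3,2,-4)
river: ρ → (-4,6,1)
river: ρ → (1,6,-4)
river: ρ → (-4,2,3)
ρ-cycle length = 10 (tail of 0 descent steps not counted)

10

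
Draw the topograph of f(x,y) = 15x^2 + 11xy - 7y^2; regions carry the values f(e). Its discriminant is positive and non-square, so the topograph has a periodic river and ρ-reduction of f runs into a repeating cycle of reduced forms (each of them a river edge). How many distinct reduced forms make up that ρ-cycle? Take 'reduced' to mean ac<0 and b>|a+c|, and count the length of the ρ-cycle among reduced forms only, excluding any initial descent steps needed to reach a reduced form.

D = 541, ⌊√D⌋ = 23
river: ρ → (-7,17,9)
river: ρ → (9,19,-5)
river: ρ → (-5,21,5)
river: ρ → (5,19,-9)
river: ρ → (-9,17,7)
river: ρ → (7,11,-15)
river: ρ → (-15,19,3)
river: ρ → (3,23,-1)
river: ρ → (-1,23,3)
river: ρ → (3,19,-15)
river: ρ → (-15,11,7)
river: ρ → (7,17,-9)
river: ρ → (-9,19,5)
river: ρ → (5,21,-5)
river: ρ → (-5,19,9)
river: ρ → (9,17,-7)
river: ρ → (-7,11,15)
river: ρ → (15,19,-3)
river: ρ → (-3,23,1)
river: ρ → (1,23,-3)
river: ρ → (-3,19,15)
river: ρ → (15,11,-7)
ρ-cycle length = 22 (tail of 0 descent steps not counted)

22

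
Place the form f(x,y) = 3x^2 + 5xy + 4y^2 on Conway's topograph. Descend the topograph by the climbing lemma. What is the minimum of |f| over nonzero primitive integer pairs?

translate: b→-1 (≡5 mod 6), so (3,5,4)→(3,-1,2)
flip: (3,-1,2)→(2,1,3)
reduced (well bottom): (2,1,3) with a≤c, −a<b≤a
well minimum = a = 2

2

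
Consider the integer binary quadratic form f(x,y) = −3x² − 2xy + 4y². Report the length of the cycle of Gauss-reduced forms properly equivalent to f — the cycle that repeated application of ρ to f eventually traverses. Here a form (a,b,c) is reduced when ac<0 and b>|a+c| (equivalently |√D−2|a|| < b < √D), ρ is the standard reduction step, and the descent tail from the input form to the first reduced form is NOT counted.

D = 52, ⌊√D⌋ = 7
descent: ρ → (4,2,-3)  [lands on river]
river: ρ → (-3,4,3)
river: ρ → (3,2,-4)
river: ρ → (-4,6,1)
river: ρ → (1,6,-4)
river: ρ → (-4,2,3)
river: ρ → (3,4,-3)
river: ρ → (-3,2,4)
river: ρ → (4,6,-1)
river: ρ → (-1,6,4)
ρ-cycle length = 10 (tail of 1 descent step not counted)

10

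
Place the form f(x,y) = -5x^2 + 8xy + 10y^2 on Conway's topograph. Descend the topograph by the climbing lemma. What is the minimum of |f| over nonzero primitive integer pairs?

river: ρ → (10,12,-3)
river: ρ → (-3,12,10)
river: ρ → (10,8,-5)
river: ρ → (-5,12,6)
river: ρ → (6,12,-5)
river: ρ → (-5,8,10)
closes: descent 0, river 6
min |a| on river = 3

3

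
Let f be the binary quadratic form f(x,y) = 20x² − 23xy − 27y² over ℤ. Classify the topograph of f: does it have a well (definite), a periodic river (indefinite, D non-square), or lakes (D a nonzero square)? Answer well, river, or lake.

D = b²−4ac = (-23)² − 4·20·(-27) = 2689
D > 0 non-square ⇒ indefinite ⇒ periodic river

river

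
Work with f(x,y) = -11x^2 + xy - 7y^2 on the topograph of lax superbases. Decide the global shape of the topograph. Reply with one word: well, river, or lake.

D = b²−4ac = 1² − 4·(-11)·(-7) = -307
D < 0 ⇒ definite ⇒ every region one sign ⇒ single well

well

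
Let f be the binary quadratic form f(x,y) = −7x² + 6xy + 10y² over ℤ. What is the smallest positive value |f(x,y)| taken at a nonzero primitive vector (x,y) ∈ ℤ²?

river: ρ → (10,14,-3)
river: ρ → (-3,16,5)
river: ρ → (5,14,-6)
river: ρ → (-6,10,9)
river: ρ → (9,8,-7)
river: ρ → (-7,6,10)
closes: descent 0, river 6
min |a| on river = 3

3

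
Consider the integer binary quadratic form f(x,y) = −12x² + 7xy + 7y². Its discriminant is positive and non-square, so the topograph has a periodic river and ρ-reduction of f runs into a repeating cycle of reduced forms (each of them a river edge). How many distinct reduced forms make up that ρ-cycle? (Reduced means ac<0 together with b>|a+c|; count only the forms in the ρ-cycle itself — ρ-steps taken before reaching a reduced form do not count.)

D = 385, ⌊√D⌋ = 19
river: ρ → (7,7,-12)
river: ρ → (-12,17,2)
river: ρ → (2,19,-3)
river: ρ → (-3,17,8)
river: ρ → (8,15,-5)
river: ρ → (-5,15,8)
river: ρ → (8,17,-3)
river: ρ → (-3,19,2)
river: ρ → (2,17,-12)
river: ρ → (-12,7,7)
ρ-cycle length = 10 (tail of 0 descent steps not counted)

10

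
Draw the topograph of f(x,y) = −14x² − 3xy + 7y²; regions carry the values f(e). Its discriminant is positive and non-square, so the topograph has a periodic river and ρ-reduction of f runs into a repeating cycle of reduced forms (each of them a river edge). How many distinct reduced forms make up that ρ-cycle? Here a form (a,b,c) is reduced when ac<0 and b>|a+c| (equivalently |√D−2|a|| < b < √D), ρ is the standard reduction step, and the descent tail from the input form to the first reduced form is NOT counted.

D = 401, ⌊√D⌋ = 20
descent: ρ → (7,17,-4)  [lands on river]
river: ρ → (-4,15,11)
river: ρ → (11,7,-8)
river: ρ → (-8,9,10)
river: ρ → (10,11,-7)
river: ρ → (-7,17,4)
river: ρ → (4,15,-11)
river: ρ → (-11,7,8)
river: ρ → (8,9,-10)
river: ρ → (-10,11,7)
ρ-cycle length = 10 (tail of 1 descent step not counted)

10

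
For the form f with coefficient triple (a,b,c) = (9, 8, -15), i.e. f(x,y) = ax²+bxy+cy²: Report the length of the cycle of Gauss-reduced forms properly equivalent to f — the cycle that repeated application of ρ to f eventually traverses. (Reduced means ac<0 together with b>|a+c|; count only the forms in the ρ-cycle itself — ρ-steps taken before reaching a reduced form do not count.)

D = 604, ⌊√D⌋ = 24
river: ρ → (-15,22,2)
river: ρ → (2,22,-15)
river: ρ → (-15,8,9)
river: ρ → (9,10,-14)
river: ρ → (-14,18,5)
river: ρ → (5,22,-6)
river: ρ → (-6,14,17)
river: ρ → (17,20,-3)
river: ρ → (-3,22,10)
river: ρ → (10,18,-7)
river: ρ → (-7,24,1)
river: ρ → (1,24,-7)
river: ρ → (-7,18,10)
river: ρ → (10,22,-3)
river: ρ → (-3,20,17)
river: ρ → (17,14,-6)
river: ρ → (-6,22,5)
river: ρ → (5,18,-14)
river: ρ → (-14,10,9)
river: ρ → (9,8,-15)
ρ-cycle length = 20 (tail of 0 descent steps not counted)

20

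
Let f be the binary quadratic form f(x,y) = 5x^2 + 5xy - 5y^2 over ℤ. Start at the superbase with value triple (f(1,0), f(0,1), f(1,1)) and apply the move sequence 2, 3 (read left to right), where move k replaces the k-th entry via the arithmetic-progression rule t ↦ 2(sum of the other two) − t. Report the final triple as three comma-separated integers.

start (5,-5,5) = (f(1,0),f(0,1),f(1,1))
replace slot 2: 2·(5+5) − (-5) = 25 → (5,25,5)
replace slot 3: 2·(5+25) − 5 = 55 → (5,25,55)

5,25,55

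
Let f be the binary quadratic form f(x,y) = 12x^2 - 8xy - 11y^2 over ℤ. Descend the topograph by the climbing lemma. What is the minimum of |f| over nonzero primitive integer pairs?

descent: ρ → (-11,8,12)  [lands on river]
river: ρ → (12,16,-7)
river: ρ → (-7,12,16)
river: ρ → (16,20,-3)
river: ρ → (-3,22,9)
river: ρ → (9,14,-11)
closes: descent 1, river 6
min |a| on river = 3

3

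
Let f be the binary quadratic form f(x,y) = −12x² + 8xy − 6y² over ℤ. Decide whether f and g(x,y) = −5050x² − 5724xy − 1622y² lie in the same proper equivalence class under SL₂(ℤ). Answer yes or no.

D₁ = -224, D₂ = -224
f is negative-definite; reduce −f:
−f: flip: (12,-8,6)→(6,8,12)
−f: translate: b→-4 (≡8 mod 12), so (6,8,12)→(6,-4,10)
−f: reduced (well bottom): (6,-4,10) with a≤c, −a<b≤a
flip sign back: reduced form of f is (-6,4,-10)
g is negative-definite; reduce −g:
−g: translate: b→-4376 (≡5724 mod 10100), so (5050,5724,1622)→(5050,-4376,948)
−g: flip: (5050,-4376,948)→(948,4376,5050)
−g: translate: b→584 (≡4376 mod 1896), so (948,4376,5050)→(948,584,90)
−g: flip: (948,584,90)→(90,-584,948)
−g: translate: b→-44 (≡-584 mod 180), so (90,-584,948)→(90,-44,6)
−g: flip: (90,-44,6)→(6,44,90)
−g: translate: b→-4 (≡44 mod 12), so (6,44,90)→(6,-4,10)
−g: reduced (well bottom): (6,-4,10) with a≤c, −a<b≤a
flip sign back: reduced form of g is (-6,4,-10)
reduced forms (-6, 4, -10) vs (-6, 4, -10) ⇒ equivalent

yes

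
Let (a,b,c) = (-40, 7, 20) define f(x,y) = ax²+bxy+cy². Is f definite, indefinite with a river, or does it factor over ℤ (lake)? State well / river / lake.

D = b²−4ac = 7² − 4·(-40)·20 = 3249
D = 57² is a perfect square ⇒ form factors over ℤ ⇒ lakes

lake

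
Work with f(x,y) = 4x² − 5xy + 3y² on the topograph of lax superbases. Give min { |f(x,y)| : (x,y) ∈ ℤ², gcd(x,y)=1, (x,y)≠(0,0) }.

translate: b→3 (≡-5 mod 8), so (4,-5,3)→(4,3,2)
flip: (4,3,2)→(2,-3,4)
translate: b→1 (≡-3 mod 4), so (2,-3,4)→(2,1,3)
reduced (well bottom): (2,1,3) with a≤c, −a<b≤a
well minimum = a = 2

2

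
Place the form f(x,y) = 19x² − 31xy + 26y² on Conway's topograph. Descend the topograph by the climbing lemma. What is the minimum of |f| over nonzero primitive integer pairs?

translate: b→7 (≡-31 mod 38), so (19,-31,26)→(19,7,14)
flip: (19,7,14)→(14,-7,19)
reduced (well bottom): (14,-7,19) with a≤c, −a<b≤a
well minimum = a = 14

14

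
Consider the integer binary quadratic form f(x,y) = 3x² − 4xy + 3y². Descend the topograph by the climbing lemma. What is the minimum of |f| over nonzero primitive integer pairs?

translate: b→2 (≡-4 mod 6), so (3,-4,3)→(3,2,2)
flip: (3,2,2)→(2,-2,3)
translate: b→2 (≡-2 mod 4), so (2,-2,3)→(2,2,3)
reduced (well bottom): (2,2,3) with a≤c, −a<b≤a
well minimum = a = 2

2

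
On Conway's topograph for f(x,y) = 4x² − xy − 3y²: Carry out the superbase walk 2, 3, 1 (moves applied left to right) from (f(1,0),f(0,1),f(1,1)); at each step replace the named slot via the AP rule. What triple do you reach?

start (4,-3,0) = (f(1,0),f(0,1),f(1,1))
replace slot 2: 2·(4+0) − (-3) = 11 → (4,11,0)
replace slot 3: 2·(4+11) − 0 = 30 → (4,11,30)
replace slot 1: 2·(11+30) − 4 = 78 → (78,11,30)

78,11,30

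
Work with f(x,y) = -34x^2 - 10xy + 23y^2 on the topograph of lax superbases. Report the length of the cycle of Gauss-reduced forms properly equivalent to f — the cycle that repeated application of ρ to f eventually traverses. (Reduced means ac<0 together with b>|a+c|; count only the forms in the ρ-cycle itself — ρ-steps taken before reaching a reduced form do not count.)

D = 3228, ⌊√D⌋ = 56
descent: ρ → (23,56,-1)  [lands on river]
river: ρ → (-1,56,23)
river: ρ → (23,36,-21)
river: ρ → (-21,48,11)
river: ρ → (11,40,-37)
river: ρ → (-37,34,14)
river: ρ → (14,50,-13)
river: ρ → (-13,54,6)
river: ρ → (6,54,-13)
river: ρ → (-13,50,14)
river: ρ → (14,34,-37)
river: ρ → (-37,40,11)
river: ρ → (11,48,-21)
river: ρ → (-21,36,23)
ρ-cycle length = 14 (tail of 1 descent step not counted)

14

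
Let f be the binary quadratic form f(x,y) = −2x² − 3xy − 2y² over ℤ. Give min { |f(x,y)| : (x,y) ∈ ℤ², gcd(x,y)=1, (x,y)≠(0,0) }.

translate: b→-1 (≡3 mod 4), so (2,3,2)→(2,-1,1)
flip: (2,-1,1)→(1,1,2)
reduced (well bottom): (1,1,2) with a≤c, −a<b≤a
well minimum |f| = |-1| = 1 (negative-definite)

1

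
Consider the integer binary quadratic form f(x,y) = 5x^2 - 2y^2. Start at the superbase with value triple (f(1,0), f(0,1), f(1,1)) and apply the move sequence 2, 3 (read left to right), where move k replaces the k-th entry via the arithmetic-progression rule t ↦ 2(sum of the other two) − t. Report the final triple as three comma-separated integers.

start (5,-2,3) = (f(1,0),f(0,1),f(1,1))
replace slot 2: 2·(5+3) − (-2) = 18 → (5,18,3)
replace slot 3: 2·(5+18) − 3 = 43 → (5,18,43)

5,18,43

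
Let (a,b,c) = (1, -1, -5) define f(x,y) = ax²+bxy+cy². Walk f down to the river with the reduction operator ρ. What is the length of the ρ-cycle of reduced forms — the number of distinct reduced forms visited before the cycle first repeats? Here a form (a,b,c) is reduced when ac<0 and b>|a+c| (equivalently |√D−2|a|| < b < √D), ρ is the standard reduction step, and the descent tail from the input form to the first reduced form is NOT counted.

D = 21, ⌊√D⌋ = 4
descent: ρ → (-5,1,1)
descent: ρ → (1,3,-3)  [lands on river]
river: ρ → (-3,3,1)
ρ-cycle length = 2 (tail of 2 descent steps not counted)

2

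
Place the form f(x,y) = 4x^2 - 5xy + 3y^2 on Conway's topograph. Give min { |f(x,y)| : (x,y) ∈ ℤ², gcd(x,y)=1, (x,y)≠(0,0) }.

translate: b→3 (≡-5 mod 8), so (4,-5,3)→(4,3,2)
flip: (4,3,2)→(2,-3,4)
translate: b→1 (≡-3 mod 4), so (2,-3,4)→(2,1,3)
reduced (well bottom): (2,1,3) with a≤c, −a<b≤a
well minimum = a = 2

2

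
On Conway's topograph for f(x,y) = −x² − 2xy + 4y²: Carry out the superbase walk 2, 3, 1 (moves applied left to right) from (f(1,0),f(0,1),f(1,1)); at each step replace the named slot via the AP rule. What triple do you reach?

start (-1,4,1) = (f(1,0),f(0,1),f(1,1))
replace slot 2: 2·((-1)+1) − 4 = -4 → (-1,-4,1)
replace slot 3: 2·((-1)+(-4)) − 1 = -11 → (-1,-4,-11)
replace slot 1: 2·((-4)+(-11)) − (-1) = -29 → (-29,-4,-11)

-29,-4,-11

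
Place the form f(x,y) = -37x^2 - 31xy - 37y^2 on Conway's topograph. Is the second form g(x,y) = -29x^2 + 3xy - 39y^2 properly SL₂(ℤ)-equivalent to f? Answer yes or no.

D₁ = -4515, D₂ = -4515
f is negative-definite; reduce −f:
−f: reduced (well bottom): (37,31,37) with a≤c, −a<b≤a
flip sign back: reduced form of f is (-37,-31,-37)
g is negative-definite; reduce −g:
−g: reduced (well bottom): (29,-3,39) with a≤c, −a<b≤a
flip sign back: reduced form of g is (-29,3,-39)
reduced forms (-37, -31, -37) vs (-29, 3, -39) ⇒ inequivalent

no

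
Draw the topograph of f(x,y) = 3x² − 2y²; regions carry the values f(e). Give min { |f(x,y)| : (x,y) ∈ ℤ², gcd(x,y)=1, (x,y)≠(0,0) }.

descent: ρ → (-2,4,1)  [lands on river]
river: ρ → (1,4,-2)
closes: descent 1, river 2
min |a| on river = 1

1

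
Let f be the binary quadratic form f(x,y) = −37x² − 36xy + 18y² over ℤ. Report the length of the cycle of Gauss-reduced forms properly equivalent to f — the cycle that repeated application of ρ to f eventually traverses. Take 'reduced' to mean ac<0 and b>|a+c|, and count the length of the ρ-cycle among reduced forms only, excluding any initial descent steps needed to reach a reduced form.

D = 3960, ⌊√D⌋ = 62
descent: ρ → (18,36,-37)  [lands on river]
river: ρ → (-37,38,17)
river: ρ → (17,30,-45)
river: ρ → (-45,60,2)
river: ρ → (2,60,-45)
river: ρ → (-45,30,17)
river: ρ → (17,38,-37)
river: ρ → (-37,36,18)
ρ-cycle length = 8 (tail of 1 descent step not counted)

8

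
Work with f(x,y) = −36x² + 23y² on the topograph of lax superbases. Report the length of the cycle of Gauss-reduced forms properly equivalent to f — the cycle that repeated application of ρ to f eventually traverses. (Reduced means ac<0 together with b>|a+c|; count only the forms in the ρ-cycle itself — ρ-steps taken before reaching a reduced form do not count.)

D = 3312, ⌊√D⌋ = 57
descent: ρ → (23,46,-13)  [lands on river]
river: ρ → (-13,32,44)
river: ρ → (44,56,-1)
river: ρ → (-1,56,44)
river: ρ → (44,32,-13)
river: ρ → (-13,46,23)
ρ-cycle length = 6 (tail of 1 descent step not counted)

6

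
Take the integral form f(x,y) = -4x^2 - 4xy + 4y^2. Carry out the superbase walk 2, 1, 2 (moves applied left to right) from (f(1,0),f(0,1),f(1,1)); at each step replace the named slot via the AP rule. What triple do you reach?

start (-4,4,-4) = (f(1,0),f(0,1),f(1,1))
replace slot 2: 2·((-4)+(-4)) − 4 = -20 → (-4,-20,-4)
replace slot 1: 2·((-20)+(-4)) − (-4) = -44 → (-44,-20,-4)
replace slot 2: 2·((-44)+(-4)) − (-20) = -76 → (-44,-76,-4)

-44,-76,-4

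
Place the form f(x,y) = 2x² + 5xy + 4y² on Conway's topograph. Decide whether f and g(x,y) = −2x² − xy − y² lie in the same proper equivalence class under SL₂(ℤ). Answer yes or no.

D₁ = -7, D₂ = -7
f: translate: b→1 (≡5 mod 4), so (2,5,4)→(2,1,1)
f: flip: (2,1,1)→(1,-1,2)
f: translate: b→1 (≡-1 mod 2), so (1,-1,2)→(1,1,2)
f: reduced (well bottom): (1,1,2) with a≤c, −a<b≤a
g is negative-definite; reduce −g:
−g: flip: (2,1,1)→(1,-1,2)
−g: translate: b→1 (≡-1 mod 2), so (1,-1,2)→(1,1,2)
−g: reduced (well bottom): (1,1,2) with a≤c, −a<b≤a
flip sign back: reduced form of g is (-1,-1,-2)
reduced forms (1, 1, 2) vs (-1, -1, -2) ⇒ inequivalent

no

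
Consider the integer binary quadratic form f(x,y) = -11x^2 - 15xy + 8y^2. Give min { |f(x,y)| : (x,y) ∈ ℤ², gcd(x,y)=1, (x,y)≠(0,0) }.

descent: ρ → (8,15,-11)  [lands on river]
river: ρ → (-11,7,12)
river: ρ → (12,17,-6)
river: ρ → (-6,19,9)
river: ρ → (9,17,-8)
river: ρ → (-8,15,11)
river: ρ → (11,7,-12)
river: ρ → (-12,17,6)
river: ρ → (6,19,-9)
river: ρ → (-9,17,8)
closes: descent 1, river 10
min |a| on river = 6

6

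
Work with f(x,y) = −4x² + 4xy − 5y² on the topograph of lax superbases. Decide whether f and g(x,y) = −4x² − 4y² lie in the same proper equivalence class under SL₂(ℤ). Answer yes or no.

D₁ = -64, D₂ = -64
f is negative-definite; reduce −f:
−f: translate: b→4 (≡-4 mod 8), so (4,-4,5)→(4,4,5)
−f: reduced (well bottom): (4,4,5) with a≤c, −a<b≤a
flip sign back: reduced form of f is (-4,-4,-5)
g is negative-definite; reduce −g:
−g: reduced (well bottom): (4,0,4) with a≤c, −a<b≤a
flip sign back: reduced form of g is (-4,0,-4)
reduced forms (-4, -4, -5) vs (-4, 0, -4) ⇒ inequivalent

no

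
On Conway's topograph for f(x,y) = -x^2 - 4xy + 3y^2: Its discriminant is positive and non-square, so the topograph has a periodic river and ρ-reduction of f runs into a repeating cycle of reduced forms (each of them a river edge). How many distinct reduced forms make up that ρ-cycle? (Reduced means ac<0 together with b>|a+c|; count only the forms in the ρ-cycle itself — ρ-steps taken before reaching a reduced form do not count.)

D = 28, ⌊√D⌋ = 5
descent: ρ → (3,4,-1)  [lands on river]
river: ρ → (-1,4,3)
river: ρ → (3,2,-2)
river: ρ → (-2,2,3)
ρ-cycle length = 4 (tail of 1 descent step not counted)

4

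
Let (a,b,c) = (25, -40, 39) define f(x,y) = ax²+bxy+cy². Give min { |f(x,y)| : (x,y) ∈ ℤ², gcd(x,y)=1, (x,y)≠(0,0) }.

translate: b→10 (≡-40 mod 50), so (25,-40,39)→(25,10,24)
flip: (25,10,24)→(24,-10,25)
reduced (well bottom): (24,-10,25) with a≤c, −a<b≤a
well minimum = a = 24

24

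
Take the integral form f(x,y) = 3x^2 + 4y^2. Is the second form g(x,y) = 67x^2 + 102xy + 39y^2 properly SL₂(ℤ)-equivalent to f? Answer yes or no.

D₁ = -48, D₂ = -48
f: reduced (well bottom): (3,0,4) with a≤c, −a<b≤a
g: translate: b→-32 (≡102 mod 134), so (67,102,39)→(67,-32,4)
g: flip: (67,-32,4)→(4,32,67)
g: translate: b→0 (≡32 mod 8), so (4,32,67)→(4,0,3)
g: flip: (4,0,3)→(3,0,4)
g: reduced (well bottom): (3,0,4) with a≤c, −a<b≤a
reduced forms (3, 0, 4) vs (3, 0, 4) ⇒ equivalent

yes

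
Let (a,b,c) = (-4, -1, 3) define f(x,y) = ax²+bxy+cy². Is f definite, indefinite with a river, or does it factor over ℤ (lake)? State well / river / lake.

D = b²−4ac = (-1)² − 4·(-4)·3 = 49
D = 7² is a perfect square ⇒ form factors over ℤ ⇒ lakes

lake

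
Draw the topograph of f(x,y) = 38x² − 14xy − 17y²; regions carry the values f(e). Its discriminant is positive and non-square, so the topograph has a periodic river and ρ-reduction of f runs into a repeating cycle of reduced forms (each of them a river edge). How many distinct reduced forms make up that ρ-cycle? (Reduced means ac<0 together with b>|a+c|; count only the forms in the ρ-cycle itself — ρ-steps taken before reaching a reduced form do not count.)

D = 2780, ⌊√D⌋ = 52
descent: ρ → (-17,48,7)  [lands on river]
river: ρ → (7,50,-10)
river: ρ → (-10,50,7)
river: ρ → (7,48,-17)
river: ρ → (-17,20,35)
river: ρ → (35,50,-2)
river: ρ → (-2,50,35)
river: ρ → (35,20,-17)
ρ-cycle length = 8 (tail of 1 descent step not counted)

8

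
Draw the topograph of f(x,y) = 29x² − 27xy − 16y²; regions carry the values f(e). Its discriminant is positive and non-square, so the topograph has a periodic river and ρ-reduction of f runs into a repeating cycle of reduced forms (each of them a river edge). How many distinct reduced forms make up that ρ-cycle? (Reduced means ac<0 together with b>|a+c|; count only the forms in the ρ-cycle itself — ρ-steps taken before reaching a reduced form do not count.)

D = 2585, ⌊√D⌋ = 50
descent: ρ → (-16,27,29)  [lands on river]
river: ρ → (29,31,-14)
river: ρ → (-14,25,35)
river: ρ → (35,45,-4)
river: ρ → (-4,43,46)
river: ρ → (46,49,-1)
river: ρ → (-1,49,46)
river: ρ → (46,43,-4)
river: ρ → (-4,45,35)
river: ρ → (35,25,-14)
river: ρ → (-14,31,29)
river: ρ → (29,27,-16)
river: ρ → (-16,37,19)
river: ρ → (19,39,-14)
river: ρ → (-14,45,10)
river: ρ → (10,35,-34)
river: ρ → (-34,33,11)
river: ρ → (11,33,-34)
river: ρ → (-34,35,10)
river: ρ → (10,45,-14)
river: ρ → (-14,39,19)
river: ρ → (19,37,-16)
ρ-cycle length = 22 (tail of 1 descent step not counted)

22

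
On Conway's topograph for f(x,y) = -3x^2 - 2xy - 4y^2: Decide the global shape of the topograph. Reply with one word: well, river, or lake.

D = b²−4ac = (-2)² − 4·(-3)·(-4) = -44
D < 0 ⇒ definite ⇒ every region one sign ⇒ single well

well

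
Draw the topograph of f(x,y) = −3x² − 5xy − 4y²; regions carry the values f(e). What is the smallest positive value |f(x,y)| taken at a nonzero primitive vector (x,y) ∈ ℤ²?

translate: b→-1 (≡5 mod 6), so (3,5,4)→(3,-1,2)
flip: (3,-1,2)→(2,1,3)
reduced (well bottom): (2,1,3) with a≤c, −a<b≤a
well minimum |f| = |-2| = 2 (negative-definite)

2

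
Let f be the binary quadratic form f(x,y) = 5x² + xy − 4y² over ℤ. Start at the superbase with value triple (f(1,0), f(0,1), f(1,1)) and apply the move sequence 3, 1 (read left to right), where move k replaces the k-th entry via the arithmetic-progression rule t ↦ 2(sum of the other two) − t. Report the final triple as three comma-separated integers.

start (5,-4,2) = (f(1,0),f(0,1),f(1,1))
replace slot 3: 2·(5+(-4)) − 2 = 0 → (5,-4,0)
replace slot 1: 2·((-4)+0) − 5 = -13 → (-13,-4,0)

-13,-4,0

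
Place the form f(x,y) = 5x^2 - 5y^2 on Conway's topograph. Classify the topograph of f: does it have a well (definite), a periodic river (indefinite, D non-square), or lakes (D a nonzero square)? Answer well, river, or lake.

D = b²−4ac = 0² − 4·5·(-5) = 100
D = 10² is a perfect square ⇒ form factors over ℤ ⇒ lakes

lake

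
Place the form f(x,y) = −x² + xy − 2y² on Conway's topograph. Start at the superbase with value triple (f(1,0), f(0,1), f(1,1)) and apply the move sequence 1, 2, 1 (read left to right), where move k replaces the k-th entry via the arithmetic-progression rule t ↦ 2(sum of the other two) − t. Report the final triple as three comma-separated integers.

start (-1,-2,-2) = (f(1,0),f(0,1),f(1,1))
replace slot 1: 2·((-2)+(-2)) − (-1) = -7 → (-7,-2,-2)
replace slot 2: 2·((-7)+(-2)) − (-2) = -16 → (-7,-16,-2)
replace slot 1: 2·((-16)+(-2)) − (-7) = -29 → (-29,-16,-2)

-29,-16,-2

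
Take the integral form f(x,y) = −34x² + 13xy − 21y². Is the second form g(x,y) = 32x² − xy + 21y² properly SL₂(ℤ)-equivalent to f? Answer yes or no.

D₁ = -2687, D₂ = -2687
f is negative-definite; reduce −f:
−f: flip: (34,-13,21)→(21,13,34)
−f: reduced (well bottom): (21,13,34) with a≤c, −a<b≤a
flip sign back: reduced form of f is (-21,-13,-34)
g: flip: (32,-1,21)→(21,1,32)
g: reduced (well bottom): (21,1,32) with a≤c, −a<b≤a
reduced forms (-21, -13, -34) vs (21, 1, 32) ⇒ inequivalent

no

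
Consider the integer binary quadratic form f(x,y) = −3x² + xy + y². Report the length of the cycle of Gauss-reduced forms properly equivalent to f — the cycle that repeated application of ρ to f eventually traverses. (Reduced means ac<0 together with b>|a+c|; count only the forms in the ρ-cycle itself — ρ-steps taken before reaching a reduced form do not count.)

D = 13, ⌊√D⌋ = 3
descent: ρ → (1,3,-1)  [lands on river]
river: ρ → (-1,3,1)
ρ-cycle length = 2 (tail of 1 descent step not counted)

2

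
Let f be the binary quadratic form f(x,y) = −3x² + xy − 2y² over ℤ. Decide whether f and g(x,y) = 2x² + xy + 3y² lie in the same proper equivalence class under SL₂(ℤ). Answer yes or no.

D₁ = -23, D₂ = -23
f is negative-definite; reduce −f:
−f: flip: (3,-1,2)→(2,1,3)
−f: reduced (well bottom): (2,1,3) with a≤c, −a<b≤a
flip sign back: reduced form of f is (-2,-1,-3)
g: reduced (well bottom): (2,1,3) with a≤c, −a<b≤a
reduced forms (-2, -1, -3) vs (2, 1, 3) ⇒ inequivalent

no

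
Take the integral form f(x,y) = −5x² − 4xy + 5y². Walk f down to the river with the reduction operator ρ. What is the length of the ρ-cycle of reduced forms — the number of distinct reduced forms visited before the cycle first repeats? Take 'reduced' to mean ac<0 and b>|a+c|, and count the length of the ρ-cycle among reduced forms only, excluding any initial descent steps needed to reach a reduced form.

D = 116, ⌊√D⌋ = 10
descent: ρ → (5,4,-5)  [lands on river]
river: ρ → (-5,6,4)
river: ρ → (4,10,-1)
river: ρ → (-1,10,4)
river: ρ → (4,6,-5)
river: ρ → (-5,4,5)
river: ρ → (5,6,-4)
river: ρ → (-4,10,1)
river: ρ → (1,10,-4)
river: ρ → (-4,6,5)
ρ-cycle length = 10 (tail of 1 descent step not counted)

10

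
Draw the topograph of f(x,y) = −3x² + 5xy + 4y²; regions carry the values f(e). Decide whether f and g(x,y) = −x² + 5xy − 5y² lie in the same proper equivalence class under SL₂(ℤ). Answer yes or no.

D₁ = 73, D₂ = 5
discriminants differ ⇒ not SL₂(ℤ)-equivalent

no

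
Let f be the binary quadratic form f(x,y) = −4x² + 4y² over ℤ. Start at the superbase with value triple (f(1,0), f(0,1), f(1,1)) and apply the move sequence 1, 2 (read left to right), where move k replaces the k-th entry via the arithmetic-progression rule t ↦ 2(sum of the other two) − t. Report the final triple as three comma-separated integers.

start (-4,4,0) = (f(1,0),f(0,1),f(1,1))
replace slot 1: 2·(4+0) − (-4) = 12 → (12,4,0)
replace slot 2: 2·(12+0) − 4 = 20 → (12,20,0)

12,20,0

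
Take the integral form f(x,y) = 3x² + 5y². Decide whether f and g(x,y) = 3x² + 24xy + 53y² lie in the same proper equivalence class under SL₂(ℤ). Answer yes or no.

D₁ = -60, D₂ = -60
f: reduced (well bottom): (3,0,5) with a≤c, −a<b≤a
g: translate: b→0 (≡24 mod 6), so (3,24,53)→(3,0,5)
g: reduced (well bottom): (3,0,5) with a≤c, −a<b≤a
reduced forms (3, 0, 5) vs (3, 0, 5) ⇒ equivalent

yes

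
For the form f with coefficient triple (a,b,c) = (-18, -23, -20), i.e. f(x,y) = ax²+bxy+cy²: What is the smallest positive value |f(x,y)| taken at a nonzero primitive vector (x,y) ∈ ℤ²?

translate: b→-13 (≡23 mod 36), so (18,23,20)→(18,-13,15)
flip: (18,-13,15)→(15,13,18)
reduced (well bottom): (15,13,18) with a≤c, −a<b≤a
well minimum |f| = |-15| = 15 (negative-definite)

15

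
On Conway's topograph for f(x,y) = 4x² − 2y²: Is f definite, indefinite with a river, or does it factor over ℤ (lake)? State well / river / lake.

D = b²−4ac = 0² − 4·4·(-2) = 32
D > 0 non-square ⇒ indefinite ⇒ periodic river

river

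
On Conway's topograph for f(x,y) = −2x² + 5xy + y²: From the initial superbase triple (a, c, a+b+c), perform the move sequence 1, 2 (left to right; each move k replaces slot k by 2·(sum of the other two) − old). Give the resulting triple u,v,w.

start (-2,1,4) = (f(1,0),f(0,1),f(1,1))
replace slot 1: 2·(1+4) − (-2) = 12 → (12,1,4)
replace slot 2: 2·(12+4) − 1 = 31 → (12,31,4)

12,31,4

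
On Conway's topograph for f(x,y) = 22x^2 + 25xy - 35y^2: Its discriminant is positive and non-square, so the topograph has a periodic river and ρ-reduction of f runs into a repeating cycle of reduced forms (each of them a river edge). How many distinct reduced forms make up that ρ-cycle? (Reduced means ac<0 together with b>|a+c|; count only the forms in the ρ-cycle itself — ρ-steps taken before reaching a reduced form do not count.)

D = 3705, ⌊√D⌋ = 60
river: ρ → (-35,45,12)
river: ρ → (12,51,-23)
river: ρ → (-23,41,22)
river: ρ → (22,47,-17)
river: ρ → (-17,55,10)
river: ρ → (10,45,-42)
river: ρ → (-42,39,13)
river: ρ → (13,39,-42)
river: ρ → (-42,45,10)
river: ρ → (10,55,-17)
river: ρ → (-17,47,22)
river: ρ → (22,41,-23)
river: ρ → (-23,51,12)
river: ρ → (12,45,-35)
river: ρ → (-35,25,22)
river: ρ → (22,19,-38)
river: ρ → (-38,57,3)
river: ρ → (3,57,-38)
river: ρ → (-38,19,22)
river: ρ → (22,25,-35)
ρ-cycle length = 20 (tail of 0 descent steps not counted)

20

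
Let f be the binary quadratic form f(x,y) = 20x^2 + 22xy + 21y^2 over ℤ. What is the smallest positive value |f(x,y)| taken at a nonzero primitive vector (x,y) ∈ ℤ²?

translate: b→-18 (≡22 mod 40), so (20,22,21)→(20,-18,19)
flip: (20,-18,19)→(19,18,20)
reduced (well bottom): (19,18,20) with a≤c, −a<b≤a
well minimum = a = 19

19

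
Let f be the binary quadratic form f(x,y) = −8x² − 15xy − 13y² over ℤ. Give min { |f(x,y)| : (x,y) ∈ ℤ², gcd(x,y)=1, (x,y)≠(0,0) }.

translate: b→-1 (≡15 mod 16), so (8,15,13)→(8,-1,6)
flip: (8,-1,6)→(6,1,8)
reduced (well bottom): (6,1,8) with a≤c, −a<b≤a
well minimum |f| = |-6| = 6 (negative-definite)

6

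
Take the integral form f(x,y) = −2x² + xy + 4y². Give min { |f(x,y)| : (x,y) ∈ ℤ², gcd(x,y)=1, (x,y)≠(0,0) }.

descent: ρ → (4,-1,-2)
descent: ρ → (-2,5,1)  [lands on river]
river: ρ → (1,5,-2)
river: ρ → (-2,3,3)
river: ρ → (3,3,-2)
closes: descent 2, river 4
min |a| on river = 1

1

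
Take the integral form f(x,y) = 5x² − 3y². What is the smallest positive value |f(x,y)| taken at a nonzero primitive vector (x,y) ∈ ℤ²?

descent: ρ → (-3,6,2)  [lands on river]
river: ρ → (2,6,-3)
closes: descent 1, river 2
min |a| on river = 2

2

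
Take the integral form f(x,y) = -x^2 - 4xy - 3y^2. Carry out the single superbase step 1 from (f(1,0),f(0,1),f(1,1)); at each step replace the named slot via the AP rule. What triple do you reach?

start (-1,-3,-8) = (f(1,0),f(0,1),f(1,1))
replace slot 1: 2·((-3)+(-8)) − (-1) = -21 → (-21,-3,-8)

-21,-3,-8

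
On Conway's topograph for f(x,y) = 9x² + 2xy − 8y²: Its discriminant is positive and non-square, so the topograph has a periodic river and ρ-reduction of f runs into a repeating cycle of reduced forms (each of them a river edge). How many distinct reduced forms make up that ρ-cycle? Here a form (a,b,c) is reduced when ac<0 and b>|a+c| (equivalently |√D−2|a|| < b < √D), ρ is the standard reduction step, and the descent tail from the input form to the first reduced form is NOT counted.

D = 292, ⌊√D⌋ = 17
river: ρ → (-8,14,3)
river: ρ → (3,16,-3)
river: ρ → (-3,14,8)
river: ρ → (8,2,-9)
river: ρ → (-9,16,1)
river: ρ → (1,16,-9)
river: ρ → (-9,2,8)
river: ρ → (8,14,-3)
river: ρ → (-3,16,3)
river: ρ → (3,14,-8)
river: ρ → (-8,2,9)
river: ρ → (9,16,-1)
river: ρ → (-1,16,9)
river: ρ → (9,2,-8)
ρ-cycle length = 14 (tail of 0 descent steps not counted)

14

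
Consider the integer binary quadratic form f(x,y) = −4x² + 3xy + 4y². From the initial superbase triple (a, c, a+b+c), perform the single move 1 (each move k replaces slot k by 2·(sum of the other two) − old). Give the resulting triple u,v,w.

start (-4,4,3) = (f(1,0),f(0,1),f(1,1))
replace slot 1: 2·(4+3) − (-4) = 18 → (18,4,3)

18,4,3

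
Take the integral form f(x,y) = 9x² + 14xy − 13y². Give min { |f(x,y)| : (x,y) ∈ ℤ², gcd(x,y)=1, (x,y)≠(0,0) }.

river: ρ → (-13,12,10)
river: ρ → (10,8,-15)
river: ρ → (-15,22,3)
river: ρ → (3,20,-22)
river: ρ → (-22,24,1)
river: ρ → (1,24,-22)
river: ρ → (-22,20,3)
river: ρ → (3,22,-15)
river: ρ → (-15,8,10)
river: ρ → (10,12,-13)
river: ρ → (-13,14,9)
river: ρ → (9,22,-5)
river: ρ → (-5,18,17)
river: ρ → (17,16,-6)
river: ρ → (-6,20,11)
river: ρ → (11,24,-2)
river: ρ → (-2,24,11)
river: ρ → (11,20,-6)
river: ρ → (-6,16,17)
river: ρ → (17,18,-5)
river: ρ → (-5,22,9)
river: ρ → (9,14,-13)
closes: descent 0, river 22
min |a| on river = 1

1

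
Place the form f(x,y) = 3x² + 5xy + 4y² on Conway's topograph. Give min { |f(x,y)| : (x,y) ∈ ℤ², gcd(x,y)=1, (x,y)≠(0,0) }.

translate: b→-1 (≡5 mod 6), so (3,5,4)→(3,-1,2)
flip: (3,-1,2)→(2,1,3)
reduced (well bottom): (2,1,3) with a≤c, −a<b≤a
well minimum = a = 2

2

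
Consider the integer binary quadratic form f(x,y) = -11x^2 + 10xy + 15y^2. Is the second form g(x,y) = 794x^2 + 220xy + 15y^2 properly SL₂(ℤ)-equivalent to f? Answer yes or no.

D₁ = 760, D₂ = 760
river cycle of f (length 14): (15, 20, -6), (-6, 16, 21), (21, 26, -1), (-1, 26, 21), (21, 16, -6), (-6, 20, 15), (15, 10, -11), (-11, 12, 14), (14, 16, -9), (-9, 20, 10), … (4 more)
river cycle of g (length 14): (15, 20, -6), (-6, 16, 21), (21, 26, -1), (-1, 26, 21), (21, 16, -6), (-6, 20, 15), (15, 10, -11), (-11, 12, 14), (14, 16, -9), (-9, 20, 10), … (4 more)
cycles coincide ⇒ equivalent

yes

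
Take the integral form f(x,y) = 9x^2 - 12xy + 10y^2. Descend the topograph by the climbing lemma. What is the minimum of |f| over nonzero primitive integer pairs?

translate: b→6 (≡-12 mod 18), so (9,-12,10)→(9,6,7)
flip: (9,6,7)→(7,-6,9)
reduced (well bottom): (7,-6,9) with a≤c, −a<b≤a
well minimum = a = 7

7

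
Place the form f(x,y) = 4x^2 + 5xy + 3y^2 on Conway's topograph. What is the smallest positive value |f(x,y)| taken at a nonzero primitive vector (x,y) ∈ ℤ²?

translate: b→-3 (≡5 mod 8), so (4,5,3)→(4,-3,2)
flip: (4,-3,2)→(2,3,4)
translate: b→-1 (≡3 mod 4), so (2,3,4)→(2,-1,3)
reduced (well bottom): (2,-1,3) with a≤c, −a<b≤a
well minimum = a = 2

2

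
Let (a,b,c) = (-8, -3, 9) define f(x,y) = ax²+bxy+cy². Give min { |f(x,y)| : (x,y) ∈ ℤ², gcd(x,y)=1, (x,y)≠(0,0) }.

descent: ρ → (9,3,-8)  [lands on river]
river: ρ → (-8,13,4)
river: ρ → (4,11,-11)
river: ρ → (-11,11,4)
river: ρ → (4,13,-8)
river: ρ → (-8,3,9)
river: ρ → (9,15,-2)
river: ρ → (-2,17,1)
river: ρ → (1,17,-2)
river: ρ → (-2,15,9)
closes: descent 1, river 10
min |a| on river = 1

1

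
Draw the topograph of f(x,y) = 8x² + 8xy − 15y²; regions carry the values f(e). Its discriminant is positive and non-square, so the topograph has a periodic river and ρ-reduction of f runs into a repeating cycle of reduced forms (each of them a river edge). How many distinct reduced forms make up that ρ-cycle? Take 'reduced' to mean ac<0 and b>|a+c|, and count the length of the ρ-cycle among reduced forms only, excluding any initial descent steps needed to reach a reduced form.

D = 544, ⌊√D⌋ = 23
river: ρ → (-15,22,1)
river: ρ → (1,22,-15)
river: ρ → (-15,8,8)
river: ρ → (8,8,-15)
ρ-cycle length = 4 (tail of 0 descent steps not counted)

4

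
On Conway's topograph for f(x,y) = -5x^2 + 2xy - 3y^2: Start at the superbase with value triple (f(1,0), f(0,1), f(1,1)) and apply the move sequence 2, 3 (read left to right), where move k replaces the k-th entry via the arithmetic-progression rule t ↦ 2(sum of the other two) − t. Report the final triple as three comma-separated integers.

start (-5,-3,-6) = (f(1,0),f(0,1),f(1,1))
replace slot 2: 2·((-5)+(-6)) − (-3) = -19 → (-5,-19,-6)
replace slot 3: 2·((-5)+(-19)) − (-6) = -42 → (-5,-19,-42)

-5,-19,-42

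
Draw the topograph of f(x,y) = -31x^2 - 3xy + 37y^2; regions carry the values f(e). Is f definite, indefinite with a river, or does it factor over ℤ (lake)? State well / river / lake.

D = b²−4ac = (-3)² − 4·(-31)·37 = 4597
D > 0 non-square ⇒ indefinite ⇒ periodic river

river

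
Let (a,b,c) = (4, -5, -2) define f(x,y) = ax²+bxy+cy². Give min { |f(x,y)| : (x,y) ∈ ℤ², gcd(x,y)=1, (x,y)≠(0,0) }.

descent: ρ → (-2,5,4)  [lands on river]
river: ρ → (4,3,-3)
river: ρ → (-3,3,4)
river: ρ → (4,5,-2)
river: ρ → (-2,7,1)
river: ρ → (1,7,-2)
closes: descent 1, river 6
min |a| on river = 1

1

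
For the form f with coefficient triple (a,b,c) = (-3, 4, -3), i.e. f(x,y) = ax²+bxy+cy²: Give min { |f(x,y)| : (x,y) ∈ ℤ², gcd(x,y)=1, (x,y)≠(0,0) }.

translate: b→2 (≡-4 mod 6), so (3,-4,3)→(3,2,2)
flip: (3,2,2)→(2,-2,3)
translate: b→2 (≡-2 mod 4), so (2,-2,3)→(2,2,3)
reduced (well bottom): (2,2,3) with a≤c, −a<b≤a
well minimum |f| = |-2| = 2 (negative-definite)

2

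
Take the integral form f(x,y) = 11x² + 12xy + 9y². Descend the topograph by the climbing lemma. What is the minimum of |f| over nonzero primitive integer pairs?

translate: b→-10 (≡12 mod 22), so (11,12,9)→(11,-10,8)
flip: (11,-10,8)→(8,10,11)
translate: b→-6 (≡10 mod 16), so (8,10,11)→(8,-6,9)
reduced (well bottom): (8,-6,9) with a≤c, −a<b≤a
well minimum = a = 8

8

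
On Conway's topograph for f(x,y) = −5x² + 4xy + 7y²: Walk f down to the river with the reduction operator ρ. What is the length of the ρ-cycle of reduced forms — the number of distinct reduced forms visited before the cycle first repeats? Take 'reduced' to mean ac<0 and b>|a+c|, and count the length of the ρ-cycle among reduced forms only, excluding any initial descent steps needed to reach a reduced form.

D = 156, ⌊√D⌋ = 12
river: ρ → (7,10,-2)
river: ρ → (-2,10,7)
river: ρ → (7,4,-5)
river: ρ → (-5,6,6)
river: ρ → (6,6,-5)
river: ρ → (-5,4,7)
ρ-cycle length = 6 (tail of 0 descent steps not counted)

6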